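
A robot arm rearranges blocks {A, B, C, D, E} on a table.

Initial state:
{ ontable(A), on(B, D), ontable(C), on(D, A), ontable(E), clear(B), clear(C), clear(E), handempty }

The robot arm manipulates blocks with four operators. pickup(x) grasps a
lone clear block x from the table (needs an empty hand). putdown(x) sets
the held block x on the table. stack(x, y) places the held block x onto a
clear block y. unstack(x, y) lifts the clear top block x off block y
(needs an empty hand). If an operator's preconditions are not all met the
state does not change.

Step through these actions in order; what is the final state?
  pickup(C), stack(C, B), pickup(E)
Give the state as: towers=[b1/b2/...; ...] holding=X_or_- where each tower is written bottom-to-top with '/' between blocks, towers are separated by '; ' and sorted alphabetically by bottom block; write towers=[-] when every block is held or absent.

towers=[A/D/B/C] holding=E

step 1 (pickup(C)): towers=[A/D/B; E] holding=C
step 2 (stack(C, B)): towers=[A/D/B/C; E] holding=-
step 3 (pickup(E)): towers=[A/D/B/C] holding=E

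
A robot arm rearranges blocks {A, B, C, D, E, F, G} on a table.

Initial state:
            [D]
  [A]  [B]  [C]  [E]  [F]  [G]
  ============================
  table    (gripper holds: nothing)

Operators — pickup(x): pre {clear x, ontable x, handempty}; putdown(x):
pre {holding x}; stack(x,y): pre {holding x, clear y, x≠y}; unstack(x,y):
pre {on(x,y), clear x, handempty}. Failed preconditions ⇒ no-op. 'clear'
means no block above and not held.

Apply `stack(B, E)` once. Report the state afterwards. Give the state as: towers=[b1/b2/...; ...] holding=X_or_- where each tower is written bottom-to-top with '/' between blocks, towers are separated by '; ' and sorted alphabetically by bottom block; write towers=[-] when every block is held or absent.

before: towers=[A; B; C/D; E; F; G] holding=-
pre[stack(B, E)]: holding(B) no, clear(E) yes, B≠E yes
holding(B) unmet → stack(B, E) is a no-op
after:  towers=[A; B; C/D; E; F; G] holding=-

towers=[A; B; C/D; E; F; G] holding=-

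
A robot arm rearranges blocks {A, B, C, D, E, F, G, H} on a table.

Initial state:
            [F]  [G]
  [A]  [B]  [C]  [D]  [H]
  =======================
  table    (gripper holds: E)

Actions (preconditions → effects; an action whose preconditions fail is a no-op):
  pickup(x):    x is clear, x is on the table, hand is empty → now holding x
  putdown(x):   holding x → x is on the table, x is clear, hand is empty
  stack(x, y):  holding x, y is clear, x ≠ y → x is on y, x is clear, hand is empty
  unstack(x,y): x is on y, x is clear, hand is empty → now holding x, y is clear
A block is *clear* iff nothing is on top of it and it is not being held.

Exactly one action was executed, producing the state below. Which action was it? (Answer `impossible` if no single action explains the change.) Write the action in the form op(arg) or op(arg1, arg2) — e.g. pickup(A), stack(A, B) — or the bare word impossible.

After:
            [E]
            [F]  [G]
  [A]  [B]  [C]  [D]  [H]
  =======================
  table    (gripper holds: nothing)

target: towers=[A; B; C/F/E; D/G; H] holding=-
        putdown(E) → towers=[A; B; C/F; D/G; E; H] holding=-
       stack(E, G) → towers=[A; B; C/F; D/G/E; H] holding=-
       stack(E, A) → towers=[A/E; B; C/F; D/G; H] holding=-
       stack(E, H) → towers=[A; B; C/F; D/G; H/E] holding=-
       stack(E, B) → towers=[A; B/E; C/F; D/G; H] holding=-
       stack(E, F) → towers=[A; B; C/F/E; D/G; H] holding=-  ← match

stack(E, F)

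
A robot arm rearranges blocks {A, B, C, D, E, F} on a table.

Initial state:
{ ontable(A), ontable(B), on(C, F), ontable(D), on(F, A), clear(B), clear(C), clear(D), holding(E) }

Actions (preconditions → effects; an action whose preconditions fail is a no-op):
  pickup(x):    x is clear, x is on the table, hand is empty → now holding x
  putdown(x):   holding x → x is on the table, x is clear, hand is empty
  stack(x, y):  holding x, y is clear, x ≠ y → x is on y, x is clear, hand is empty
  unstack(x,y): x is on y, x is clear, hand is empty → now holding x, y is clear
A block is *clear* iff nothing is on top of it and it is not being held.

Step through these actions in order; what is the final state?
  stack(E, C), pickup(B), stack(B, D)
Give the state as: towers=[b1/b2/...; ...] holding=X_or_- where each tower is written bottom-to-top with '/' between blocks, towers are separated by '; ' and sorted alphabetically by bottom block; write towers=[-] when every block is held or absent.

step 1 (stack(E, C)): towers=[A/F/C/E; B; D] holding=-
step 2 (pickup(B)): towers=[A/F/C/E; D] holding=B
step 3 (stack(B, D)): towers=[A/F/C/E; D/B] holding=-

towers=[A/F/C/E; D/B] holding=-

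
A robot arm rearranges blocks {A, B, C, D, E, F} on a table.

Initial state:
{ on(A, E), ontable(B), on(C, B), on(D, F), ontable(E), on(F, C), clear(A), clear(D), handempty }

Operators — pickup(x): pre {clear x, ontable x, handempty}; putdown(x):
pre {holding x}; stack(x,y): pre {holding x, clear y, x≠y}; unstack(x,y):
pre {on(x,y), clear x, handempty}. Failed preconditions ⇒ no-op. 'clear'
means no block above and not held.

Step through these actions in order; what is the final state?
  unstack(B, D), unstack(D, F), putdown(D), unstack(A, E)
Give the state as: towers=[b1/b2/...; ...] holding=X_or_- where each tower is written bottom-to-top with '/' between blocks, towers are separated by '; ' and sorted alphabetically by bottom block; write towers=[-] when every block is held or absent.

step 1 (unstack(B, D)) [no-op]: towers=[B/C/F/D; E/A] holding=-
step 2 (unstack(D, F)): towers=[B/C/F; E/A] holding=D
step 3 (putdown(D)): towers=[B/C/F; D; E/A] holding=-
step 4 (unstack(A, E)): towers=[B/C/F; D; E] holding=A

towers=[B/C/F; D; E] holding=A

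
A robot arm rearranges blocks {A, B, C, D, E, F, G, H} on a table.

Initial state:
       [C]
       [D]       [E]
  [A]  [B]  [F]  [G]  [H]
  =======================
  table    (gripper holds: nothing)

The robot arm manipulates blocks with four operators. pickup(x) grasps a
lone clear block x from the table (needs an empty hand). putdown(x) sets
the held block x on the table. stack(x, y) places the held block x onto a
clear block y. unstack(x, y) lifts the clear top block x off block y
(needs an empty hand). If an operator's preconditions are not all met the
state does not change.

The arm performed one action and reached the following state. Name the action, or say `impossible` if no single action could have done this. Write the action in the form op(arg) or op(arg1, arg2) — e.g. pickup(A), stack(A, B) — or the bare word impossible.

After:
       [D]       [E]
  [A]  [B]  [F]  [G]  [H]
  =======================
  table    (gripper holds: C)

target: towers=[A; B/D; F; G/E; H] holding=C
         pickup(A) → towers=[B/D/C; F; G/E; H] holding=A
     unstack(E, G) → towers=[A; B/D/C; F; G; H] holding=E
         pickup(H) → towers=[A; B/D/C; F; G/E] holding=H
         pickup(F) → towers=[A; B/D/C; G/E; H] holding=F
     unstack(C, D) → towers=[A; B/D; F; G/E; H] holding=C  ← match

unstack(C, D)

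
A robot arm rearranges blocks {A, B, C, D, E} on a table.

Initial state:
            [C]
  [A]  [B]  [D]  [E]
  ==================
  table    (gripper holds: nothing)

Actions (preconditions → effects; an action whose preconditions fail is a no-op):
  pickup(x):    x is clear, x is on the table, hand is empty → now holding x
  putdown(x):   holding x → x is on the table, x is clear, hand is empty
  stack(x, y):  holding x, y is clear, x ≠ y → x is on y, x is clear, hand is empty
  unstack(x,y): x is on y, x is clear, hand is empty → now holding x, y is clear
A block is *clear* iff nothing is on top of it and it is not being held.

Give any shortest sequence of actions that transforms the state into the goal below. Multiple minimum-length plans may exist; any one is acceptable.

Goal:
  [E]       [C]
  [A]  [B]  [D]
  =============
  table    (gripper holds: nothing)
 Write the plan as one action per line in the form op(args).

pickup(E)
stack(E, A)

step 1 (pickup(E)): towers=[A; B; D/C] holding=E
step 2 (stack(E, A)): towers=[A/E; B; D/C] holding=-
goal check: towers=[A/E; B; D/C] holding=- — reached (length 2, optimal by BFS)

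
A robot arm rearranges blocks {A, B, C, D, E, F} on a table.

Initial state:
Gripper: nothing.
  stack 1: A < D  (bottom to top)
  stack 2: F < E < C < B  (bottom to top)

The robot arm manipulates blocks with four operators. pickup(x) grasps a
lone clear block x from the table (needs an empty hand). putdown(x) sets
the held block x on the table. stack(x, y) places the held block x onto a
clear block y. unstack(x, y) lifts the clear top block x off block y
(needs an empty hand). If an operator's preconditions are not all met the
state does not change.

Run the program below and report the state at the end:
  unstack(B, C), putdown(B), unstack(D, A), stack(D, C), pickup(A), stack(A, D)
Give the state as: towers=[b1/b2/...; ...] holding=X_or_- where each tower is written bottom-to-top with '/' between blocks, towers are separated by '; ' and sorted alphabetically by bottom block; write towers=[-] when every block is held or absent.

step 1 (unstack(B, C)): towers=[A/D; F/E/C] holding=B
step 2 (putdown(B)): towers=[A/D; B; F/E/C] holding=-
step 3 (unstack(D, A)): towers=[A; B; F/E/C] holding=D
step 4 (stack(D, C)): towers=[A; B; F/E/C/D] holding=-
step 5 (pickup(A)): towers=[B; F/E/C/D] holding=A
step 6 (stack(A, D)): towers=[B; F/E/C/D/A] holding=-

towers=[B; F/E/C/D/A] holding=-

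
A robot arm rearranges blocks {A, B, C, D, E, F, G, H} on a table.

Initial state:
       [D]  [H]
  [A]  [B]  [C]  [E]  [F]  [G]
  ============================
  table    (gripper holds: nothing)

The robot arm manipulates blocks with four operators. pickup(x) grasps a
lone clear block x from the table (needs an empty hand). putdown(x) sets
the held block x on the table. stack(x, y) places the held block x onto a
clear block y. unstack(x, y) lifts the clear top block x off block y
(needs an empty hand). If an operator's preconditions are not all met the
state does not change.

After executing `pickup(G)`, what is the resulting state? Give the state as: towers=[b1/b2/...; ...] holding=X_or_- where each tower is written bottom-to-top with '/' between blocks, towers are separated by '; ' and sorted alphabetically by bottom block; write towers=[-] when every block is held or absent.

towers=[A; B/D; C/H; E; F] holding=G

before: towers=[A; B/D; C/H; E; F; G] holding=-
pre[pickup(G)]: clear(G) ok, ontable(G) ok, handempty ok
all met → apply pickup(G)
after:  towers=[A; B/D; C/H; E; F] holding=G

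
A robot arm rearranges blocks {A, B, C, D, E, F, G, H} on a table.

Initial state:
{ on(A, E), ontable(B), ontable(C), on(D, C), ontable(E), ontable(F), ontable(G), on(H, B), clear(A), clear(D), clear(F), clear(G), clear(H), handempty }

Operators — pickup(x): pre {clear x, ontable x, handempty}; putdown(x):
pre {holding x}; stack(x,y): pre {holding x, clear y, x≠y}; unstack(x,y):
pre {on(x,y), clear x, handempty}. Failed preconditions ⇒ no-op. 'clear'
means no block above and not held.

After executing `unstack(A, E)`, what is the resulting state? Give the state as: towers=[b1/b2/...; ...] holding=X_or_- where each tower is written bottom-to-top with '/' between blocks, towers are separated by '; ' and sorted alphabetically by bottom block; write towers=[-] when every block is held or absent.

towers=[B/H; C/D; E; F; G] holding=A

before: towers=[B/H; C/D; E/A; F; G] holding=-
pre[unstack(A, E)]: on(A,E) yes, clear(A) yes, handempty yes
all met → apply unstack(A, E)
after:  towers=[B/H; C/D; E; F; G] holding=A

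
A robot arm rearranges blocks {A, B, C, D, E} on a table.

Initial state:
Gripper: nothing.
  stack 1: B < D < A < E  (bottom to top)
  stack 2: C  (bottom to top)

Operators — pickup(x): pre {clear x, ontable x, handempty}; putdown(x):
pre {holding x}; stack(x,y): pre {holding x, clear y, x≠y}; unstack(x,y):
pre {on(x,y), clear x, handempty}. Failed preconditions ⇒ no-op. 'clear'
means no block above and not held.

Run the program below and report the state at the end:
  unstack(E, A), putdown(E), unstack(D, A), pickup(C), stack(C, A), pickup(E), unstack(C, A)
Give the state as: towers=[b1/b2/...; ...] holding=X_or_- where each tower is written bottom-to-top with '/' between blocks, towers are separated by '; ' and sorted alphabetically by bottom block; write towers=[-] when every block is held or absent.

towers=[B/D/A/C] holding=E

step 1 (unstack(E, A)): towers=[B/D/A; C] holding=E
step 2 (putdown(E)): towers=[B/D/A; C; E] holding=-
step 3 (unstack(D, A)) [no-op]: towers=[B/D/A; C; E] holding=-
step 4 (pickup(C)): towers=[B/D/A; E] holding=C
step 5 (stack(C, A)): towers=[B/D/A/C; E] holding=-
step 6 (pickup(E)): towers=[B/D/A/C] holding=E
step 7 (unstack(C, A)) [no-op]: towers=[B/D/A/C] holding=E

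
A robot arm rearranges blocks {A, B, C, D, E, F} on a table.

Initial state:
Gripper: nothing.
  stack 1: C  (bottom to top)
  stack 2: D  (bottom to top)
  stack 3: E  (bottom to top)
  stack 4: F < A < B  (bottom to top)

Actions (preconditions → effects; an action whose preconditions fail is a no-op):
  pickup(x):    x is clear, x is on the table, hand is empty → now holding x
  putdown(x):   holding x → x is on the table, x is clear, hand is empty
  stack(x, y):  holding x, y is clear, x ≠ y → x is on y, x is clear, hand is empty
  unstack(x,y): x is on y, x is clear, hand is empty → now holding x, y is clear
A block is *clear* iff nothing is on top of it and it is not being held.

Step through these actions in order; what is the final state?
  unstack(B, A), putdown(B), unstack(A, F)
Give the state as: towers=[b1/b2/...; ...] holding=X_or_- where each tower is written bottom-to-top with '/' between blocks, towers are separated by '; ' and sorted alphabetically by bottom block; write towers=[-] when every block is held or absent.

towers=[B; C; D; E; F] holding=A

step 1 (unstack(B, A)): towers=[C; D; E; F/A] holding=B
step 2 (putdown(B)): towers=[B; C; D; E; F/A] holding=-
step 3 (unstack(A, F)): towers=[B; C; D; E; F] holding=A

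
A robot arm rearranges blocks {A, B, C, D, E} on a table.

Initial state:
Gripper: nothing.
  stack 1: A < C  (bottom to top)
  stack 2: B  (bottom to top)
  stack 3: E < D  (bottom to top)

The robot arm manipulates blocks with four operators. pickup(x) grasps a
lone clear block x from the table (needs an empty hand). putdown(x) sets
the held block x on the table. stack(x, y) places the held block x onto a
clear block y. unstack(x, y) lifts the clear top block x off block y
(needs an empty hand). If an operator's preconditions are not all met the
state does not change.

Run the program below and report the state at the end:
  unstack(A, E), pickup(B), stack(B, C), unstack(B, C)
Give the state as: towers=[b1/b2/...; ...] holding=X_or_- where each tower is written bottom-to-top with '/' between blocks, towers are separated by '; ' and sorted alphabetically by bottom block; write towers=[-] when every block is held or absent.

step 1 (unstack(A, E)) [no-op]: towers=[A/C; B; E/D] holding=-
step 2 (pickup(B)): towers=[A/C; E/D] holding=B
step 3 (stack(B, C)): towers=[A/C/B; E/D] holding=-
step 4 (unstack(B, C)): towers=[A/C; E/D] holding=B

towers=[A/C; E/D] holding=B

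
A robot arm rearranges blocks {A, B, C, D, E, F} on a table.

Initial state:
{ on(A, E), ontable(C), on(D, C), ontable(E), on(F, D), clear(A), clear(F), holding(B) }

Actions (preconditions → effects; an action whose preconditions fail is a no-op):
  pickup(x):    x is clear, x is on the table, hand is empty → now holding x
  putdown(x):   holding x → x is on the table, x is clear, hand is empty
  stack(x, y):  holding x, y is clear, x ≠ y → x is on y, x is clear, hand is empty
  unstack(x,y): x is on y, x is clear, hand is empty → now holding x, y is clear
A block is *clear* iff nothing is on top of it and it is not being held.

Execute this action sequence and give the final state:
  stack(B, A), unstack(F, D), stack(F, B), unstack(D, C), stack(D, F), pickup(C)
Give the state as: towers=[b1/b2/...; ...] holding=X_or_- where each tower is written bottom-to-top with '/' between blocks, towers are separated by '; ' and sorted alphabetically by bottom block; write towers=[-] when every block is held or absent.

towers=[E/A/B/F/D] holding=C

step 1 (stack(B, A)): towers=[C/D/F; E/A/B] holding=-
step 2 (unstack(F, D)): towers=[C/D; E/A/B] holding=F
step 3 (stack(F, B)): towers=[C/D; E/A/B/F] holding=-
step 4 (unstack(D, C)): towers=[C; E/A/B/F] holding=D
step 5 (stack(D, F)): towers=[C; E/A/B/F/D] holding=-
step 6 (pickup(C)): towers=[E/A/B/F/D] holding=C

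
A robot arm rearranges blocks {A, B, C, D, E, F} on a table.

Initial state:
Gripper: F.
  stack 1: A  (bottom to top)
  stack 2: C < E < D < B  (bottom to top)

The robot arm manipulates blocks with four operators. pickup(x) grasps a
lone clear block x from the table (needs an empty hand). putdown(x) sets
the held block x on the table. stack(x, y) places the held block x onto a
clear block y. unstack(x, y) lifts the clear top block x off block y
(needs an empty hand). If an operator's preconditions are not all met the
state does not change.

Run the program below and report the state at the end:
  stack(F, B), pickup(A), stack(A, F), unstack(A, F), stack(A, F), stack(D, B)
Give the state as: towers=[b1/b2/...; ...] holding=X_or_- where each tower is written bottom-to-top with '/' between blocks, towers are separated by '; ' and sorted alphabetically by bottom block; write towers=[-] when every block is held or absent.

step 1 (stack(F, B)): towers=[A; C/E/D/B/F] holding=-
step 2 (pickup(A)): towers=[C/E/D/B/F] holding=A
step 3 (stack(A, F)): towers=[C/E/D/B/F/A] holding=-
step 4 (unstack(A, F)): towers=[C/E/D/B/F] holding=A
step 5 (stack(A, F)): towers=[C/E/D/B/F/A] holding=-
step 6 (stack(D, B)) [no-op]: towers=[C/E/D/B/F/A] holding=-

towers=[C/E/D/B/F/A] holding=-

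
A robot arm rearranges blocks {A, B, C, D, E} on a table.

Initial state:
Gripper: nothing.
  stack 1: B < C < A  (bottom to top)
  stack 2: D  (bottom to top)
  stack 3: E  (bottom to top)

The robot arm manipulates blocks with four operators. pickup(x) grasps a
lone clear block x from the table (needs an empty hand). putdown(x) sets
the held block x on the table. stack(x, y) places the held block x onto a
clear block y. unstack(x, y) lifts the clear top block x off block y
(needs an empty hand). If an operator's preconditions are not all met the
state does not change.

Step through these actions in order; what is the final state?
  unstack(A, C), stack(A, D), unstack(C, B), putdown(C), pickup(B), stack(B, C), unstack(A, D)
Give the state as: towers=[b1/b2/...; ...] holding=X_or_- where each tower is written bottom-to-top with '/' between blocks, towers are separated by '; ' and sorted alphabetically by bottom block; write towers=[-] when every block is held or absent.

step 1 (unstack(A, C)): towers=[B/C; D; E] holding=A
step 2 (stack(A, D)): towers=[B/C; D/A; E] holding=-
step 3 (unstack(C, B)): towers=[B; D/A; E] holding=C
step 4 (putdown(C)): towers=[B; C; D/A; E] holding=-
step 5 (pickup(B)): towers=[C; D/A; E] holding=B
step 6 (stack(B, C)): towers=[C/B; D/A; E] holding=-
step 7 (unstack(A, D)): towers=[C/B; D; E] holding=A

towers=[C/B; D; E] holding=A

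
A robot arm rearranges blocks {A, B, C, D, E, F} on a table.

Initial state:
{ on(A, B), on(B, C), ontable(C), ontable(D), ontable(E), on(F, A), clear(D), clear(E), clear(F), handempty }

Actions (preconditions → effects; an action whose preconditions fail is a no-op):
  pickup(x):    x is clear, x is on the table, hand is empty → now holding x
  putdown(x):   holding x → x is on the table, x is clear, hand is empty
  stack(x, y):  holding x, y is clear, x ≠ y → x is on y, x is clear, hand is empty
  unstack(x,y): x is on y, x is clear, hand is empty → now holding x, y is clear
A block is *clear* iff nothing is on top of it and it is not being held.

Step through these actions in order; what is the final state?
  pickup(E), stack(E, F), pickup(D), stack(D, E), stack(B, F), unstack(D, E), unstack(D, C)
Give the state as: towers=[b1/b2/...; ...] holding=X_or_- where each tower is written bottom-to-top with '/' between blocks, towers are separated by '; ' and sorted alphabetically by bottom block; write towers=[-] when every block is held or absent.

towers=[C/B/A/F/E] holding=D

step 1 (pickup(E)): towers=[C/B/A/F; D] holding=E
step 2 (stack(E, F)): towers=[C/B/A/F/E; D] holding=-
step 3 (pickup(D)): towers=[C/B/A/F/E] holding=D
step 4 (stack(D, E)): towers=[C/B/A/F/E/D] holding=-
step 5 (stack(B, F)) [no-op]: towers=[C/B/A/F/E/D] holding=-
step 6 (unstack(D, E)): towers=[C/B/A/F/E] holding=D
step 7 (unstack(D, C)) [no-op]: towers=[C/B/A/F/E] holding=D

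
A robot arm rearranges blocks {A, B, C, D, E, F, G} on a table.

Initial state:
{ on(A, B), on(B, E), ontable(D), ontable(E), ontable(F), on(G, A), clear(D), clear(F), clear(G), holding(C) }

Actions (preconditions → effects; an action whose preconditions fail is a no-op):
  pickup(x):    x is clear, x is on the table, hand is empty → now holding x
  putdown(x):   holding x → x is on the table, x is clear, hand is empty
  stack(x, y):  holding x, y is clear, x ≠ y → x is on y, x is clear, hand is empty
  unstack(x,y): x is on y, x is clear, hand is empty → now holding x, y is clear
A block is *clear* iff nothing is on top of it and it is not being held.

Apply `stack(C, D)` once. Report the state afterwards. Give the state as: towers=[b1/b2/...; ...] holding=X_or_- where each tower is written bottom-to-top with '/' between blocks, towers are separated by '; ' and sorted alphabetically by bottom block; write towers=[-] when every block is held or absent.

before: towers=[D; E/B/A/G; F] holding=C
pre[stack(C, D)]: holding(C) ✓, clear(D) ✓, C≠D ✓
all met → apply stack(C, D)
after:  towers=[D/C; E/B/A/G; F] holding=-

towers=[D/C; E/B/A/G; F] holding=-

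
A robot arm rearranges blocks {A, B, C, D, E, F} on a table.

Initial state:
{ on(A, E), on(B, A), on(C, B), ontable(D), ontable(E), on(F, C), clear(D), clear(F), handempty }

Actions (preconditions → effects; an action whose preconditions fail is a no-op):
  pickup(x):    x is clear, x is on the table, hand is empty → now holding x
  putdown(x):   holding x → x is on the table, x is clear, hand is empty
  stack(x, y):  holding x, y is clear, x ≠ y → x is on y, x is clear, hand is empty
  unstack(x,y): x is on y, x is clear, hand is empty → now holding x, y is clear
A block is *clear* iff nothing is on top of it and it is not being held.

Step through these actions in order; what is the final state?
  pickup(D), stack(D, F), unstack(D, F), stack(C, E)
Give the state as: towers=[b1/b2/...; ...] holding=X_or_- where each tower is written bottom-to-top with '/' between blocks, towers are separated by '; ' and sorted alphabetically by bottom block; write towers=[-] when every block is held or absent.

step 1 (pickup(D)): towers=[E/A/B/C/F] holding=D
step 2 (stack(D, F)): towers=[E/A/B/C/F/D] holding=-
step 3 (unstack(D, F)): towers=[E/A/B/C/F] holding=D
step 4 (stack(C, E)) [no-op]: towers=[E/A/B/C/F] holding=D

towers=[E/A/B/C/F] holding=D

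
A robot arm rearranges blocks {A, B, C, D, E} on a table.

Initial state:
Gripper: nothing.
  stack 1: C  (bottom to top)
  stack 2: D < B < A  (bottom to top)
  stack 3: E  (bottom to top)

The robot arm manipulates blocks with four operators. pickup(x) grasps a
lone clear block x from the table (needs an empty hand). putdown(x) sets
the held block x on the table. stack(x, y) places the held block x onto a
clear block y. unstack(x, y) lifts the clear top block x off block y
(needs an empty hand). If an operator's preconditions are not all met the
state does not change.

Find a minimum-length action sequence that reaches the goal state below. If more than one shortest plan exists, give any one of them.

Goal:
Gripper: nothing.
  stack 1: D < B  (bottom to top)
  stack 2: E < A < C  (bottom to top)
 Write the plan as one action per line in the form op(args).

unstack(A, B)
stack(A, E)
pickup(C)
stack(C, A)

step 1 (unstack(A, B)): towers=[C; D/B; E] holding=A
step 2 (stack(A, E)): towers=[C; D/B; E/A] holding=-
step 3 (pickup(C)): towers=[D/B; E/A] holding=C
step 4 (stack(C, A)): towers=[D/B; E/A/C] holding=-
goal check: towers=[D/B; E/A/C] holding=- — reached (length 4, optimal by BFS)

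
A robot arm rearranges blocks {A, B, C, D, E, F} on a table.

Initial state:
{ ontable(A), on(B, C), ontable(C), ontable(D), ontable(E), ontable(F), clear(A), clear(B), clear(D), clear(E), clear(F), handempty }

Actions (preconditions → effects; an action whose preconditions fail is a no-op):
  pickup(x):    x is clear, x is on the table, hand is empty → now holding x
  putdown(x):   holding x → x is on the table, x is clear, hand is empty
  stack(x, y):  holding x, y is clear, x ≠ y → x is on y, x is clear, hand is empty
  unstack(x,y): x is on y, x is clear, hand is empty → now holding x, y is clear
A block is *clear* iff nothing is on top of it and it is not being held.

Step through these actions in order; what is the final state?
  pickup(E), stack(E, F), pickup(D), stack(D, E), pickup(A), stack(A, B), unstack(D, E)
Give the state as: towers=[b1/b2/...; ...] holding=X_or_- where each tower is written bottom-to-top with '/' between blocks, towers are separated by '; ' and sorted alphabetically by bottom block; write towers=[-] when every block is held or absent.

step 1 (pickup(E)): towers=[A; C/B; D; F] holding=E
step 2 (stack(E, F)): towers=[A; C/B; D; F/E] holding=-
step 3 (pickup(D)): towers=[A; C/B; F/E] holding=D
step 4 (stack(D, E)): towers=[A; C/B; F/E/D] holding=-
step 5 (pickup(A)): towers=[C/B; F/E/D] holding=A
step 6 (stack(A, B)): towers=[C/B/A; F/E/D] holding=-
step 7 (unstack(D, E)): towers=[C/B/A; F/E] holding=D

towers=[C/B/A; F/E] holding=D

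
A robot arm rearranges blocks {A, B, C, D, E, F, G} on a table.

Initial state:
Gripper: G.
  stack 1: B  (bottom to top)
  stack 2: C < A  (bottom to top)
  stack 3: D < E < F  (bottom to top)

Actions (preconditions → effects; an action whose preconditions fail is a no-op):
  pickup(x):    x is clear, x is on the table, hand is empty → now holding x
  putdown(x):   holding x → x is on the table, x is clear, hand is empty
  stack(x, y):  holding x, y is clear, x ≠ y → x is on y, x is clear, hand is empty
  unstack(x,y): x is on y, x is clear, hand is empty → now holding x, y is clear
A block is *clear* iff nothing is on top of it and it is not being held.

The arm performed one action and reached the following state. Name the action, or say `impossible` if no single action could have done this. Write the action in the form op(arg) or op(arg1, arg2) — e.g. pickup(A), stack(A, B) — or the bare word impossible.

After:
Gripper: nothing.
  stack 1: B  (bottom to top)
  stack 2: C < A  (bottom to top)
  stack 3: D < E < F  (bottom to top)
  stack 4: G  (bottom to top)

putdown(G)

target: towers=[B; C/A; D/E/F; G] holding=-
        putdown(G) → towers=[B; C/A; D/E/F; G] holding=-  ← match
       stack(G, B) → towers=[B/G; C/A; D/E/F] holding=-
       stack(G, F) → towers=[B; C/A; D/E/F/G] holding=-
       stack(G, A) → towers=[B; C/A/G; D/E/F] holding=-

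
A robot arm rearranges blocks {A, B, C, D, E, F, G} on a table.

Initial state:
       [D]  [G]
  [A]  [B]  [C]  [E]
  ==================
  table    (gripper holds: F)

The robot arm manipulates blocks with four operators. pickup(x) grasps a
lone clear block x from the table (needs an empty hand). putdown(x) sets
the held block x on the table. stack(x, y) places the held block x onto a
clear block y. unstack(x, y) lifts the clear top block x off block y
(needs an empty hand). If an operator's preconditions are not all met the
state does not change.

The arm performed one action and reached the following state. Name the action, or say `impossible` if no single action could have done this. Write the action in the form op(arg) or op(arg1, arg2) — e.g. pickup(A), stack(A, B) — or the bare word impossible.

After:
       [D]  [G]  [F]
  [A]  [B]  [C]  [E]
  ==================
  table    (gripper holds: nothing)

target: towers=[A; B/D; C/G; E/F] holding=-
        putdown(F) → towers=[A; B/D; C/G; E; F] holding=-
       stack(F, G) → towers=[A; B/D; C/G/F; E] holding=-
       stack(F, D) → towers=[A; B/D/F; C/G; E] holding=-
       stack(F, A) → towers=[A/F; B/D; C/G; E] holding=-
       stack(F, E) → towers=[A; B/D; C/G; E/F] holding=-  ← match

stack(F, E)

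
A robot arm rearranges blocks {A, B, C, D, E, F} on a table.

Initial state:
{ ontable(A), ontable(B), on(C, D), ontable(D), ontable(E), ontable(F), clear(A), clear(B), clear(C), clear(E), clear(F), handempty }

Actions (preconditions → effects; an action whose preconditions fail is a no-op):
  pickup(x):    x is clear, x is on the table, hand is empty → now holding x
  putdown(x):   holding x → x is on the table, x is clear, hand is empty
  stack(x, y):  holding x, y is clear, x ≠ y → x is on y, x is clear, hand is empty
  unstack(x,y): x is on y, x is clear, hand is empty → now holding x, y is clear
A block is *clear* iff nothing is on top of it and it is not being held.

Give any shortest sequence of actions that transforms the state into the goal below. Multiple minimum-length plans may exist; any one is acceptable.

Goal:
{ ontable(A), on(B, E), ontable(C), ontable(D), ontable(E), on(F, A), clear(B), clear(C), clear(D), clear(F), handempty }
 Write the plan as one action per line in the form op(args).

step 1 (pickup(B)): towers=[A; D/C; E; F] holding=B
step 2 (stack(B, E)): towers=[A; D/C; E/B; F] holding=-
step 3 (pickup(F)): towers=[A; D/C; E/B] holding=F
step 4 (stack(F, A)): towers=[A/F; D/C; E/B] holding=-
step 5 (unstack(C, D)): towers=[A/F; D; E/B] holding=C
step 6 (putdown(C)): towers=[A/F; C; D; E/B] holding=-
goal check: towers=[A/F; C; D; E/B] holding=- — reached (length 6, optimal by BFS)

pickup(B)
stack(B, E)
pickup(F)
stack(F, A)
unstack(C, D)
putdown(C)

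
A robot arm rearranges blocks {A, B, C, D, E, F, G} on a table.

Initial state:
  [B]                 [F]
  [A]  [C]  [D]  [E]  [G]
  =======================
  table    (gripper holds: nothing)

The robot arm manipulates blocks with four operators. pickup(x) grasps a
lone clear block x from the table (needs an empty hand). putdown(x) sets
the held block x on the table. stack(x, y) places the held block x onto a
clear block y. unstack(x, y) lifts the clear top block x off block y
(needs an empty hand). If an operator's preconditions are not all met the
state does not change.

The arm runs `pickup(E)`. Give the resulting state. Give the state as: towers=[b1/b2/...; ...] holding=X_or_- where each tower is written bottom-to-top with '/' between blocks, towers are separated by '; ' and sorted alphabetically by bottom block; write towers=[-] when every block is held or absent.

before: towers=[A/B; C; D; E; G/F] holding=-
pre[pickup(E)]: clear(E) ok, ontable(E) ok, handempty ok
all met → apply pickup(E)
after:  towers=[A/B; C; D; G/F] holding=E

towers=[A/B; C; D; G/F] holding=E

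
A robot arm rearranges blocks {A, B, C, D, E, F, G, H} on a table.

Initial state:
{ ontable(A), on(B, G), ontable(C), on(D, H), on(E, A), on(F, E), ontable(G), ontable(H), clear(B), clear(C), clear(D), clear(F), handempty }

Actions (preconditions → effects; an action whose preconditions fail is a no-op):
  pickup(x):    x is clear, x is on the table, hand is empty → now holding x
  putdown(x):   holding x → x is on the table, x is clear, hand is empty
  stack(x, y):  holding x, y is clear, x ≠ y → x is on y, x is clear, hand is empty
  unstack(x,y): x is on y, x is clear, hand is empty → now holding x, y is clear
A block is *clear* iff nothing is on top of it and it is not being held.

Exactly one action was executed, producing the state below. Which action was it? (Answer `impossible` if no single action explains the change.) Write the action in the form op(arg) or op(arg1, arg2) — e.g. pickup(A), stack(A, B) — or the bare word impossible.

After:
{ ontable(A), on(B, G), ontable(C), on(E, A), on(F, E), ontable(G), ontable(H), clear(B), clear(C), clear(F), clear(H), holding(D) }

target: towers=[A/E/F; C; G/B; H] holding=D
     unstack(B, G) → towers=[A/E/F; C; G; H/D] holding=B
     unstack(F, E) → towers=[A/E; C; G/B; H/D] holding=F
     unstack(D, H) → towers=[A/E/F; C; G/B; H] holding=D  ← match
         pickup(C) → towers=[A/E/F; G/B; H/D] holding=C

unstack(D, H)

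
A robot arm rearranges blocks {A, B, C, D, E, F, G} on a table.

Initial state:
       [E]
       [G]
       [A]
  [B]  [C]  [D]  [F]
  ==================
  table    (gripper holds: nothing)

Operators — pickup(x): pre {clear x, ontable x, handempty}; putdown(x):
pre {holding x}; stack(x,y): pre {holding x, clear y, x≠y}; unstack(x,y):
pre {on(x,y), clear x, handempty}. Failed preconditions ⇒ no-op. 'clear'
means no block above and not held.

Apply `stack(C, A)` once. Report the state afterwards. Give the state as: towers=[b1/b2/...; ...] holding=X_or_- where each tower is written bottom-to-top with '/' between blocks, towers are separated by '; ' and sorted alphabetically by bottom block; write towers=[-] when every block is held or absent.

before: towers=[B; C/A/G/E; D; F] holding=-
pre[stack(C, A)]: holding(C) no, clear(A) no, C≠A yes
holding(C), clear(A) unmet → stack(C, A) is a no-op
after:  towers=[B; C/A/G/E; D; F] holding=-

towers=[B; C/A/G/E; D; F] holding=-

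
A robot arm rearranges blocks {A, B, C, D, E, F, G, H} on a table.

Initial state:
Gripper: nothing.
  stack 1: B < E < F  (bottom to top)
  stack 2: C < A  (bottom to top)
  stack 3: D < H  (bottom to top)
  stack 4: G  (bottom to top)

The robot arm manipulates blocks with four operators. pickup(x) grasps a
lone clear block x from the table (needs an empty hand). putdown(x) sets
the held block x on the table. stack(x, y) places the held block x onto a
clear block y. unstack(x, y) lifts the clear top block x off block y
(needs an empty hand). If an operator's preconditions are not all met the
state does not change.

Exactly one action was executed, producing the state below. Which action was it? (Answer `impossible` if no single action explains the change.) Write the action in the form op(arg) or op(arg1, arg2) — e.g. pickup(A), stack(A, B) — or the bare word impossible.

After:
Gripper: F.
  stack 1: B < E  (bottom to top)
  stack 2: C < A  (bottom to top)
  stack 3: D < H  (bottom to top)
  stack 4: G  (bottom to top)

target: towers=[B/E; C/A; D/H; G] holding=F
         pickup(G) → towers=[B/E/F; C/A; D/H] holding=G
     unstack(A, C) → towers=[B/E/F; C; D/H; G] holding=A
     unstack(H, D) → towers=[B/E/F; C/A; D; G] holding=H
     unstack(F, E) → towers=[B/E; C/A; D/H; G] holding=F  ← match

unstack(F, E)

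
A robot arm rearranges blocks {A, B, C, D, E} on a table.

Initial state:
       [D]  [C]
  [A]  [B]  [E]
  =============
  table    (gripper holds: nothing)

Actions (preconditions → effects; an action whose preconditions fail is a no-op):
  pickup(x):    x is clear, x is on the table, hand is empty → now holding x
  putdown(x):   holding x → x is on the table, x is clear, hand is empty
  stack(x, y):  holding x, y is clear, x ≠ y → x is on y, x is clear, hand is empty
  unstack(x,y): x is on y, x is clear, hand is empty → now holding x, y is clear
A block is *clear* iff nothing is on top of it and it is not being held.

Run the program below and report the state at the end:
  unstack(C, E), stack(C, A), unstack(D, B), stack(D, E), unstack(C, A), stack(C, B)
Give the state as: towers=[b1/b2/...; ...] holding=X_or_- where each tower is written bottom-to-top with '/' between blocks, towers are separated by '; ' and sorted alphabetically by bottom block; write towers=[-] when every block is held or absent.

step 1 (unstack(C, E)): towers=[A; B/D; E] holding=C
step 2 (stack(C, A)): towers=[A/C; B/D; E] holding=-
step 3 (unstack(D, B)): towers=[A/C; B; E] holding=D
step 4 (stack(D, E)): towers=[A/C; B; E/D] holding=-
step 5 (unstack(C, A)): towers=[A; B; E/D] holding=C
step 6 (stack(C, B)): towers=[A; B/C; E/D] holding=-

towers=[A; B/C; E/D] holding=-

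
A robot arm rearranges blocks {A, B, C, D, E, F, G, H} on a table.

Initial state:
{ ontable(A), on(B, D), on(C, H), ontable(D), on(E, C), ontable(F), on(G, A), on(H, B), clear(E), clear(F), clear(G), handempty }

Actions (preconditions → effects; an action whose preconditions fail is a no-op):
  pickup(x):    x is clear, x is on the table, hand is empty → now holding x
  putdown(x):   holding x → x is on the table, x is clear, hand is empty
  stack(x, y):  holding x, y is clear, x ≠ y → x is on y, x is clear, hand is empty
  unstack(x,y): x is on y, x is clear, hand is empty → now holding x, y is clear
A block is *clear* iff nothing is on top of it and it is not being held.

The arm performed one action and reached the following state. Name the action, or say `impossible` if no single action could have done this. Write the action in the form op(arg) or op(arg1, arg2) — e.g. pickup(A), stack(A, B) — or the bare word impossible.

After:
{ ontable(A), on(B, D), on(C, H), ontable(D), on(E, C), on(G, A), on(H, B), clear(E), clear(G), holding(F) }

target: towers=[A/G; D/B/H/C/E] holding=F
     unstack(G, A) → towers=[A; D/B/H/C/E; F] holding=G
     unstack(E, C) → towers=[A/G; D/B/H/C; F] holding=E
         pickup(F) → towers=[A/G; D/B/H/C/E] holding=F  ← match

pickup(F)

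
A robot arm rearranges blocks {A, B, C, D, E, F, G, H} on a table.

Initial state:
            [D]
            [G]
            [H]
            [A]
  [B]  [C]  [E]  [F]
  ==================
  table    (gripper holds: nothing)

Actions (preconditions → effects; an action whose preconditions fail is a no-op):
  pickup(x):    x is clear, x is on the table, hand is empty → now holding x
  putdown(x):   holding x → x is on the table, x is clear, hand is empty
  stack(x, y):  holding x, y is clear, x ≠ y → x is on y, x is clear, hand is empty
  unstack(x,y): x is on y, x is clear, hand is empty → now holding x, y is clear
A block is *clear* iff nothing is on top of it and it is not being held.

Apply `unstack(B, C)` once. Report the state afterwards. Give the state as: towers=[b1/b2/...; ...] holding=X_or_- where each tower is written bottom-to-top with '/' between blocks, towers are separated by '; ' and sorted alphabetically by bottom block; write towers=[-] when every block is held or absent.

before: towers=[B; C; E/A/H/G/D; F] holding=-
pre[unstack(B, C)]: on(B,C) fail, clear(B) ok, handempty ok
on(B,C) unmet → unstack(B, C) is a no-op
after:  towers=[B; C; E/A/H/G/D; F] holding=-

towers=[B; C; E/A/H/G/D; F] holding=-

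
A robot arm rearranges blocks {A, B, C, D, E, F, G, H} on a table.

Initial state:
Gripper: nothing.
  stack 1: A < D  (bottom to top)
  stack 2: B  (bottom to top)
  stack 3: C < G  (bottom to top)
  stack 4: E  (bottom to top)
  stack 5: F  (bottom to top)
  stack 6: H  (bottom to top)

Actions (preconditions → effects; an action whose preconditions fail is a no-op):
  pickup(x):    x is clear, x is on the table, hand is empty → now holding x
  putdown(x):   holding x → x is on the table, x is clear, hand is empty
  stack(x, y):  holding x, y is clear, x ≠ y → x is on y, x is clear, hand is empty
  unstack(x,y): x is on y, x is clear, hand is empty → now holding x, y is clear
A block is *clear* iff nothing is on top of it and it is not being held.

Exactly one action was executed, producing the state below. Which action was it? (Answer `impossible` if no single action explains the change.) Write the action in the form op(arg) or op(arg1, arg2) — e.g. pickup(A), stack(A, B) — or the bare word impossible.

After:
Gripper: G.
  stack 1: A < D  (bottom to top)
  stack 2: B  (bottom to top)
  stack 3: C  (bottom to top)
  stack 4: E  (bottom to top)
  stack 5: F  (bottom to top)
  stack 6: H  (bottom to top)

unstack(G, C)

target: towers=[A/D; B; C; E; F; H] holding=G
     unstack(G, C) → towers=[A/D; B; C; E; F; H] holding=G  ← match
         pickup(E) → towers=[A/D; B; C/G; F; H] holding=E
         pickup(H) → towers=[A/D; B; C/G; E; F] holding=H
         pickup(B) → towers=[A/D; C/G; E; F; H] holding=B
         pickup(F) → towers=[A/D; B; C/G; E; H] holding=F
     unstack(D, A) → towers=[A; B; C/G; E; F; H] holding=D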